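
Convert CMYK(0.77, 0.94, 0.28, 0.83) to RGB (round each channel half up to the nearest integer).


R = 255 × (1-C) × (1-K) = 255 × 0.23 × 0.17 = 9.9705 → 10
G = 255 × (1-M) × (1-K) = 255 × 0.06 × 0.17 = 2.601 → 3
B = 255 × (1-Y) × (1-K) = 255 × 0.72 × 0.17 = 31.212 → 31
= RGB(10, 3, 31)


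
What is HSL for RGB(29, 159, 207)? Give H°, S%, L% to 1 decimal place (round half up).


Normalize: R'=29/255≈0.1137, G'=159/255≈0.6235, B'=207/255≈0.8118
Max=207/255, Min=29/255, Δ=Max-Min=178/255
L = (Max+Min)/2 = (207+29)/510 = 236/510 = 0.46274… → L = 46.3%
L ≤ 0.5 → S = Δ/(Max+Min) = 178/(207+29) = 178/236 = 0.75423… → S = 75.4%
(the 1/255 factors cancel in S and H, so raw channel differences can be used)
Max is B' → H = 60 × ((R-G)/Δ + 4) = 60 × ((29-159)/178 + 4)
  -130/178 + 4 = -0.7303… + 4 = 3.2696…
  H = 60 × 3.2696… = 196.179…° → H = 196.2°
= HSL(196.2°, 75.4%, 46.3%)


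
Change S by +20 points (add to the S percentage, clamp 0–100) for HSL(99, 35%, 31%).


Original S = 35%
Adjustment = +20 percentage points
New S = 35 + (20) = 55
Clamp to [0, 100] → 55
= HSL(99°, 55%, 31%)


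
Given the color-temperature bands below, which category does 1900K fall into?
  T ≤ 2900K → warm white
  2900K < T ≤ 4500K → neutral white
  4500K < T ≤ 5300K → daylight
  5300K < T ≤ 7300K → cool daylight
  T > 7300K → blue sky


Temperature: 1900K
1900K ≤ 2900K → warm white
Classification: warm white


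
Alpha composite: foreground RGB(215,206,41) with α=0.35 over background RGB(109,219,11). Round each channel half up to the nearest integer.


C = α×F + (1-α)×B, with 1-α = 0.65
R: 0.35×215 + 0.65×109 = 75.25 + 70.85 = 146.10 → 146
G: 0.35×206 + 0.65×219 = 72.10 + 142.35 = 214.45 → 214
B: 0.35×41 + 0.65×11 = 14.35 + 7.15 = 21.50 → 22
= RGB(146, 214, 22)


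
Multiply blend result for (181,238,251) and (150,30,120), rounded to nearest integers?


Multiply: C = A×B/255, rounded to nearest integer
R: 181×150/255 = 27150/255 ≈ 106.471 → 106
G: 238×30/255 = 7140/255 ≈ 28.000 → 28
B: 251×120/255 = 30120/255 ≈ 118.118 → 118
= RGB(106, 28, 118)


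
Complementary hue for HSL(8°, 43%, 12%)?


Complement = opposite side of color wheel = hue + 180°
H' = (8 + 180) mod 360 = 188°
S and L unchanged.
= HSL(188°, 43%, 12%)


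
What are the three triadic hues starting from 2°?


Triadic: equally spaced at 120° intervals
H1 = 2°
H2 = (2 + 120) mod 360 = 122°
H3 = (2 + 240) mod 360 = 242°
Triadic = 2°, 122°, 242°


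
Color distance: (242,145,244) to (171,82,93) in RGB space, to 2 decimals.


d = √[(R₁-R₂)² + (G₁-G₂)² + (B₁-B₂)²]
d = √[(242-171)² + (145-82)² + (244-93)²]
d = √[5041 + 3969 + 22801]
d = √31811
d ≈ 178.36


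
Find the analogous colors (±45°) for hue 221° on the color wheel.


Base hue: 221°
Left analog: (221 - 45) mod 360 = 176°
Right analog: (221 + 45) mod 360 = 266°
Analogous hues = 176° and 266°


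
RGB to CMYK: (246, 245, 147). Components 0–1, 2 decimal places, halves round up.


R'=246/255≈0.9647, G'=245/255≈0.9608, B'=147/255≈0.5765
K = 1 - max(R',G',B') = 1 - 246/255 = 9/255 = 0.03529… → 0.04
(1-R'-K)/(1-K) simplifies to (max-R)/max with max = 246:
C = (246-246)/246 = 0/246 = 0 → 0.00
M = (246-245)/246 = 1/246 = 0.00406… → 0.00
Y = (246-147)/246 = 99/246 = 0.40243… → 0.40
= CMYK(0.00, 0.00, 0.40, 0.04)


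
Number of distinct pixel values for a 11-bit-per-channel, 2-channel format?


Total bits = 11 bits/channel × 2 channels = 22 bits
Distinct pixel values = 2^22
= 4,194,304 pixel values


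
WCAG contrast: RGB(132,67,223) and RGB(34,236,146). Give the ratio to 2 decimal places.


Linearize each sRGB channel c=v/255: c/12.92 if c ≤ 0.04045 else ((c+0.055)/1.055)^2.4
L = 0.2126×R_lin + 0.7152×G_lin + 0.0722×B_lin
Color 1 (132,67,223):
  R=132: 132/255≈0.5176 > 0.04045 → ((0.5176+0.055)/1.055)^2.4 ≈ 0.23074
  G=67: 67/255≈0.2627 > 0.04045 → ((0.2627+0.055)/1.055)^2.4 ≈ 0.05613
  B=223: 223/255≈0.8745 > 0.04045 → ((0.8745+0.055)/1.055)^2.4 ≈ 0.73791
  L1 = 0.2126×0.23074 + 0.7152×0.05613 + 0.0722×0.73791 ≈ 0.14248
Color 2 (34,236,146):
  R=34: 34/255≈0.1333 > 0.04045 → ((0.1333+0.055)/1.055)^2.4 ≈ 0.01600
  G=236: 236/255≈0.9255 > 0.04045 → ((0.9255+0.055)/1.055)^2.4 ≈ 0.83880
  B=146: 146/255≈0.5725 > 0.04045 → ((0.5725+0.055)/1.055)^2.4 ≈ 0.28744
  L2 = 0.2126×0.01600 + 0.7152×0.83880 + 0.0722×0.28744 ≈ 0.62406
Lighter = 0.62406, Darker = 0.14248
Ratio = (L_lighter + 0.05) / (L_darker + 0.05)
Ratio = (0.62406 + 0.05) / (0.14248 + 0.05) = 0.67406 / 0.19248 ≈ 3.5021
Ratio ≈ 3.50:1


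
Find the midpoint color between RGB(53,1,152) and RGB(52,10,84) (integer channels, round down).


Midpoint: each channel = ⌊(C₁+C₂)/2⌋
R: ⌊(53+52)/2⌋ = 52
G: ⌊(1+10)/2⌋ = 5
B: ⌊(152+84)/2⌋ = 118
= RGB(52, 5, 118)


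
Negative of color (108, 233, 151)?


Invert: (255-R, 255-G, 255-B)
R: 255-108 = 147
G: 255-233 = 22
B: 255-151 = 104
= RGB(147, 22, 104)


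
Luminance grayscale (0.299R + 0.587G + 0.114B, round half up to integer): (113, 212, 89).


Gray = 0.299×R + 0.587×G + 0.114×B
Gray = 0.299×113 + 0.587×212 + 0.114×89
Gray = 33.787 + 124.444 + 10.146
Gray = 168.377 → round half up → 168
Gray = 168


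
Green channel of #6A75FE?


Color: #6A75FE
R = 6A = 106
G = 75 = 117
B = FE = 254
Green = 117


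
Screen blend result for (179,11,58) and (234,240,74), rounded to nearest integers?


Screen: C = 255 - (255-A)×(255-B)/255, rounded to nearest integer
R: 255 - (255-179)×(255-234)/255 = 255 - 1596/255 ≈ 255 - 6.259 = 248.741 → 249
G: 255 - (255-11)×(255-240)/255 = 255 - 3660/255 ≈ 255 - 14.353 = 240.647 → 241
B: 255 - (255-58)×(255-74)/255 = 255 - 35657/255 ≈ 255 - 139.831 = 115.169 → 115
= RGB(249, 241, 115)


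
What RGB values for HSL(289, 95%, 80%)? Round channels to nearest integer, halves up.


H=289°, S=0.95, L=0.80
C = (1-|2L-1|)×S = (1-|0.60|)×0.95 = 0.38
H' = H/60 = 289/60 ≈ 4.8167; X = C×(1-|H' mod 2 - 1|) ≈ 0.3103
m = L - C/2 = 0.80 - 0.19 = 0.61
Sector ⌊H'⌋ = 4 → (R',G',B') = (≈0.3103, 0.0, 0.38)
RGB = ((R'+m)×255, (G'+m)×255, (B'+m)×255) = (234.685, 155.55, 252.45)
Round half up → RGB(235, 156, 252)


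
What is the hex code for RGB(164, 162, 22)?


R = 164 → A4 (hex)
G = 162 → A2 (hex)
B = 22 → 16 (hex)
Hex = #A4A216


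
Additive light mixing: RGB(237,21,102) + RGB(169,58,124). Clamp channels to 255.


Additive: each channel = min(255, C₁+C₂)
R: 237+169 = 406 → 255
G: 21+58 = 79 → 79
B: 102+124 = 226 → 226
= RGB(255, 79, 226)


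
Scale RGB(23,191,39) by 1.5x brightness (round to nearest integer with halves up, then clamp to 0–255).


Multiply each channel by 1.5, round half up, clamp to [0, 255]
R: 23×1.5 = 34.5 → round → 35
G: 191×1.5 = 286.5 → round → 287 → clamp → 255
B: 39×1.5 = 58.5 → round → 59
= RGB(35, 255, 59)


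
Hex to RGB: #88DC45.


88 → 136 (R)
DC → 220 (G)
45 → 69 (B)
= RGB(136, 220, 69)


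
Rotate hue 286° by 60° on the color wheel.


New hue = (H + rotation) mod 360
New hue = (286 + 60) mod 360
= 346 mod 360
= 346°


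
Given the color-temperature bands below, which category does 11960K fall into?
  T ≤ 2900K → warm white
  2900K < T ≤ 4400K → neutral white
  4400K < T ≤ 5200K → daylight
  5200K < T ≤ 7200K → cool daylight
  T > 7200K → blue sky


Temperature: 11960K
11960K > 7200K → blue sky
Classification: blue sky


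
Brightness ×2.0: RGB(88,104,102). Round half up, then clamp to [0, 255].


Multiply each channel by 2.0, round half up, clamp to [0, 255]
R: 88×2.0 = 176
G: 104×2.0 = 208
B: 102×2.0 = 204
= RGB(176, 208, 204)


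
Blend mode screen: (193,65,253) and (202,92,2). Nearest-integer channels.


Screen: C = 255 - (255-A)×(255-B)/255, rounded to nearest integer
R: 255 - (255-193)×(255-202)/255 = 255 - 3286/255 ≈ 255 - 12.886 = 242.114 → 242
G: 255 - (255-65)×(255-92)/255 = 255 - 30970/255 ≈ 255 - 121.451 = 133.549 → 134
B: 255 - (255-253)×(255-2)/255 = 255 - 506/255 ≈ 255 - 1.984 = 253.016 → 253
= RGB(242, 134, 253)


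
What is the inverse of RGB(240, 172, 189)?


Invert: (255-R, 255-G, 255-B)
R: 255-240 = 15
G: 255-172 = 83
B: 255-189 = 66
= RGB(15, 83, 66)


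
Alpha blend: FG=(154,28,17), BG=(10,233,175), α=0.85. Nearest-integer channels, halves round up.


C = α×F + (1-α)×B, with 1-α = 0.15
R: 0.85×154 + 0.15×10 = 130.90 + 1.50 = 132.40 → 132
G: 0.85×28 + 0.15×233 = 23.80 + 34.95 = 58.75 → 59
B: 0.85×17 + 0.15×175 = 14.45 + 26.25 = 40.70 → 41
= RGB(132, 59, 41)


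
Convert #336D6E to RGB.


33 → 51 (R)
6D → 109 (G)
6E → 110 (B)
= RGB(51, 109, 110)


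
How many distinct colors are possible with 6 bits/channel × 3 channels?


Total bits = 6 bits/channel × 3 channels = 18 bits
Distinct colors = 2^18
= 262,144 colors


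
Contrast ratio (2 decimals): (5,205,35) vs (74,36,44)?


Linearize each sRGB channel c=v/255: c/12.92 if c ≤ 0.04045 else ((c+0.055)/1.055)^2.4
L = 0.2126×R_lin + 0.7152×G_lin + 0.0722×B_lin
Color 1 (5,205,35):
  R=5: 5/255≈0.0196 ≤ 0.04045 → 0.0196/12.92 ≈ 0.00152
  G=205: 205/255≈0.8039 > 0.04045 → ((0.8039+0.055)/1.055)^2.4 ≈ 0.61050
  B=35: 35/255≈0.1373 > 0.04045 → ((0.1373+0.055)/1.055)^2.4 ≈ 0.01681
  L1 = 0.2126×0.00152 + 0.7152×0.61050 + 0.0722×0.01681 ≈ 0.43816
Color 2 (74,36,44):
  R=74: 74/255≈0.2902 > 0.04045 → ((0.2902+0.055)/1.055)^2.4 ≈ 0.06848
  G=36: 36/255≈0.1412 > 0.04045 → ((0.1412+0.055)/1.055)^2.4 ≈ 0.01764
  B=44: 44/255≈0.1725 > 0.04045 → ((0.1725+0.055)/1.055)^2.4 ≈ 0.02519
  L2 = 0.2126×0.06848 + 0.7152×0.01764 + 0.0722×0.02519 ≈ 0.02899
Lighter = 0.43816, Darker = 0.02899
Ratio = (L_lighter + 0.05) / (L_darker + 0.05)
Ratio = (0.43816 + 0.05) / (0.02899 + 0.05) = 0.48816 / 0.07899 ≈ 6.1797
Ratio ≈ 6.18:1


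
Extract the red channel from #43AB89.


Color: #43AB89
R = 43 = 67
G = AB = 171
B = 89 = 137
Red = 67


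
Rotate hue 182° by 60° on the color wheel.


New hue = (H + rotation) mod 360
New hue = (182 + 60) mod 360
= 242 mod 360
= 242°


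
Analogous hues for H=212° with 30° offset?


Base hue: 212°
Left analog: (212 - 30) mod 360 = 182°
Right analog: (212 + 30) mod 360 = 242°
Analogous hues = 182° and 242°


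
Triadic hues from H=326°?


Triadic: equally spaced at 120° intervals
H1 = 326°
H2 = (326 + 120) mod 360 = 86°
H3 = (326 + 240) mod 360 = 206°
Triadic = 326°, 86°, 206°


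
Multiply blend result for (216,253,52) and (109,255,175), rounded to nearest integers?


Multiply: C = A×B/255, rounded to nearest integer
R: 216×109/255 = 23544/255 ≈ 92.329 → 92
G: 253×255/255 = 64515/255 ≈ 253.000 → 253
B: 52×175/255 = 9100/255 ≈ 35.686 → 36
= RGB(92, 253, 36)


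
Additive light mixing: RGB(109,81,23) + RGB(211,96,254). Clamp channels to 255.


Additive: each channel = min(255, C₁+C₂)
R: 109+211 = 320 → 255
G: 81+96 = 177 → 177
B: 23+254 = 277 → 255
= RGB(255, 177, 255)


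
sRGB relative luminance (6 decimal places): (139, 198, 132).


Linearize each channel (sRGB transfer function): c = v/255; c_lin = c/12.92 if c ≤ 0.04045, else ((c+0.055)/1.055)^2.4
  R: 139/255 ≈ 0.545098 > 0.04045 → ((0.545098+0.055)/1.055)^2.4 ≈ 0.258183
  G: 198/255 ≈ 0.776471 > 0.04045 → ((0.776471+0.055)/1.055)^2.4 ≈ 0.564712
  B: 132/255 ≈ 0.517647 > 0.04045 → ((0.517647+0.055)/1.055)^2.4 ≈ 0.230740
R_lin = 0.258183, G_lin = 0.564712, B_lin = 0.230740
L = 0.2126×R + 0.7152×G + 0.0722×B
L = 0.2126×0.258183 + 0.7152×0.564712 + 0.0722×0.230740
L ≈ 0.475431


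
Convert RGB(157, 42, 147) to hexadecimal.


R = 157 → 9D (hex)
G = 42 → 2A (hex)
B = 147 → 93 (hex)
Hex = #9D2A93


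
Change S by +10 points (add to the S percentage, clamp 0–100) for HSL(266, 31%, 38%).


Original S = 31%
Adjustment = +10 percentage points
New S = 31 + (10) = 41
Clamp to [0, 100] → 41
= HSL(266°, 41%, 38%)


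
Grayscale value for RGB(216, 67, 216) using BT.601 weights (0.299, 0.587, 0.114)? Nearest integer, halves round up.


Gray = 0.299×R + 0.587×G + 0.114×B
Gray = 0.299×216 + 0.587×67 + 0.114×216
Gray = 64.584 + 39.329 + 24.624
Gray = 128.537 → round half up → 129
Gray = 129


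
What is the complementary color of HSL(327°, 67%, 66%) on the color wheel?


Complement = opposite side of color wheel = hue + 180°
H' = (327 + 180) mod 360 = 147°
S and L unchanged.
= HSL(147°, 67%, 66%)


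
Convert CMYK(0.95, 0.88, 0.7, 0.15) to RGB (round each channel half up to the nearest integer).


R = 255 × (1-C) × (1-K) = 255 × 0.05 × 0.85 = 10.8375 → 11
G = 255 × (1-M) × (1-K) = 255 × 0.12 × 0.85 = 26.01 → 26
B = 255 × (1-Y) × (1-K) = 255 × 0.30 × 0.85 = 65.025 → 65
= RGB(11, 26, 65)


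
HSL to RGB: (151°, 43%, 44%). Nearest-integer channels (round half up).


H=151°, S=0.43, L=0.44
C = (1-|2L-1|)×S = (1-|-0.12|)×0.43 = 0.3784
H' = H/60 = 151/60 ≈ 2.5167; X = C×(1-|H' mod 2 - 1|) ≈ 0.1955
m = L - C/2 = 0.44 - 0.1892 = 0.2508
Sector ⌊H'⌋ = 2 → (R',G',B') = (0.0, 0.3784, ≈0.1955)
RGB = ((R'+m)×255, (G'+m)×255, (B'+m)×255) = (63.954, 160.446, 113.8082)
Round half up → RGB(64, 160, 114)


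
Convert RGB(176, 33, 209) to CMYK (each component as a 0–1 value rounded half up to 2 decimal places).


R'=176/255≈0.6902, G'=33/255≈0.1294, B'=209/255≈0.8196
K = 1 - max(R',G',B') = 1 - 209/255 = 46/255 = 0.18039… → 0.18
(1-R'-K)/(1-K) simplifies to (max-R)/max with max = 209:
C = (209-176)/209 = 33/209 = 0.15789… → 0.16
M = (209-33)/209 = 176/209 = 0.84210… → 0.84
Y = (209-209)/209 = 0/209 = 0 → 0.00
= CMYK(0.16, 0.84, 0.00, 0.18)


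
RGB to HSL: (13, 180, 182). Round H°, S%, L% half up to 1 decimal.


Normalize: R'=13/255≈0.0510, G'=180/255≈0.7059, B'=182/255≈0.7137
Max=182/255, Min=13/255, Δ=Max-Min=169/255
L = (Max+Min)/2 = (182+13)/510 = 195/510 = 0.38235… → L = 38.2%
L ≤ 0.5 → S = Δ/(Max+Min) = 169/(182+13) = 169/195 = 0.86666… → S = 86.7%
(the 1/255 factors cancel in S and H, so raw channel differences can be used)
Max is B' → H = 60 × ((R-G)/Δ + 4) = 60 × ((13-180)/169 + 4)
  -167/169 + 4 = -0.9881… + 4 = 3.0118…
  H = 60 × 3.0118… = 180.710…° → H = 180.7°
= HSL(180.7°, 86.7%, 38.2%)


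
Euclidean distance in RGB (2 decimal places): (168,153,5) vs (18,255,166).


d = √[(R₁-R₂)² + (G₁-G₂)² + (B₁-B₂)²]
d = √[(168-18)² + (153-255)² + (5-166)²]
d = √[22500 + 10404 + 25921]
d = √58825
d ≈ 242.54


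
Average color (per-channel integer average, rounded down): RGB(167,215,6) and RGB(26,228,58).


Midpoint: each channel = ⌊(C₁+C₂)/2⌋
R: ⌊(167+26)/2⌋ = 96
G: ⌊(215+228)/2⌋ = 221
B: ⌊(6+58)/2⌋ = 32
= RGB(96, 221, 32)


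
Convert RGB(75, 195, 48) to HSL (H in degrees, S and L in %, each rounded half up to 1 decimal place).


Normalize: R'=75/255≈0.2941, G'=195/255≈0.7647, B'=48/255≈0.1882
Max=195/255, Min=48/255, Δ=Max-Min=147/255
L = (Max+Min)/2 = (195+48)/510 = 243/510 = 0.47647… → L = 47.6%
L ≤ 0.5 → S = Δ/(Max+Min) = 147/(195+48) = 147/243 = 0.60493… → S = 60.5%
(the 1/255 factors cancel in S and H, so raw channel differences can be used)
Max is G' → H = 60 × ((B-R)/Δ + 2) = 60 × ((48-75)/147 + 2)
  -27/147 + 2 = -0.1836… + 2 = 1.8163…
  H = 60 × 1.8163… = 108.979…° → H = 109.0°
= HSL(109.0°, 60.5%, 47.6%)


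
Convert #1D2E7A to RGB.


1D → 29 (R)
2E → 46 (G)
7A → 122 (B)
= RGB(29, 46, 122)


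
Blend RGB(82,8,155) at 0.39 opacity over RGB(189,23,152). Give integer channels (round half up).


C = α×F + (1-α)×B, with 1-α = 0.61
R: 0.39×82 + 0.61×189 = 31.98 + 115.29 = 147.27 → 147
G: 0.39×8 + 0.61×23 = 3.12 + 14.03 = 17.15 → 17
B: 0.39×155 + 0.61×152 = 60.45 + 92.72 = 153.17 → 153
= RGB(147, 17, 153)


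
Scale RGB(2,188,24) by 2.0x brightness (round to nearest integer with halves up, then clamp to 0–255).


Multiply each channel by 2.0, round half up, clamp to [0, 255]
R: 2×2.0 = 4
G: 188×2.0 = 376 → clamp → 255
B: 24×2.0 = 48
= RGB(4, 255, 48)


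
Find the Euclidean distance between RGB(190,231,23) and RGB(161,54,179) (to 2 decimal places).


d = √[(R₁-R₂)² + (G₁-G₂)² + (B₁-B₂)²]
d = √[(190-161)² + (231-54)² + (23-179)²]
d = √[841 + 31329 + 24336]
d = √56506
d ≈ 237.71


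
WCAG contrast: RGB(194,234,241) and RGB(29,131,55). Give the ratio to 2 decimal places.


Linearize each sRGB channel c=v/255: c/12.92 if c ≤ 0.04045 else ((c+0.055)/1.055)^2.4
L = 0.2126×R_lin + 0.7152×G_lin + 0.0722×B_lin
Color 1 (194,234,241):
  R=194: 194/255≈0.7608 > 0.04045 → ((0.7608+0.055)/1.055)^2.4 ≈ 0.53948
  G=234: 234/255≈0.9176 > 0.04045 → ((0.9176+0.055)/1.055)^2.4 ≈ 0.82279
  B=241: 241/255≈0.9451 > 0.04045 → ((0.9451+0.055)/1.055)^2.4 ≈ 0.87962
  L1 = 0.2126×0.53948 + 0.7152×0.82279 + 0.0722×0.87962 ≈ 0.76666
Color 2 (29,131,55):
  R=29: 29/255≈0.1137 > 0.04045 → ((0.1137+0.055)/1.055)^2.4 ≈ 0.01229
  G=131: 131/255≈0.5137 > 0.04045 → ((0.5137+0.055)/1.055)^2.4 ≈ 0.22697
  B=55: 55/255≈0.2157 > 0.04045 → ((0.2157+0.055)/1.055)^2.4 ≈ 0.03820
  L2 = 0.2126×0.01229 + 0.7152×0.22697 + 0.0722×0.03820 ≈ 0.16770
Lighter = 0.76666, Darker = 0.16770
Ratio = (L_lighter + 0.05) / (L_darker + 0.05)
Ratio = (0.76666 + 0.05) / (0.16770 + 0.05) = 0.81666 / 0.21770 ≈ 3.7514
Ratio ≈ 3.75:1


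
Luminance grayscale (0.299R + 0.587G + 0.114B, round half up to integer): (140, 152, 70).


Gray = 0.299×R + 0.587×G + 0.114×B
Gray = 0.299×140 + 0.587×152 + 0.114×70
Gray = 41.860 + 89.224 + 7.980
Gray = 139.064 → round half up → 139
Gray = 139


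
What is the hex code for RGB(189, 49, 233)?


R = 189 → BD (hex)
G = 49 → 31 (hex)
B = 233 → E9 (hex)
Hex = #BD31E9


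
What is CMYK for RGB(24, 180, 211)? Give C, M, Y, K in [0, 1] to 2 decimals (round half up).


R'=24/255≈0.0941, G'=180/255≈0.7059, B'=211/255≈0.8275
K = 1 - max(R',G',B') = 1 - 211/255 = 44/255 = 0.17254… → 0.17
(1-R'-K)/(1-K) simplifies to (max-R)/max with max = 211:
C = (211-24)/211 = 187/211 = 0.88625… → 0.89
M = (211-180)/211 = 31/211 = 0.14691… → 0.15
Y = (211-211)/211 = 0/211 = 0 → 0.00
= CMYK(0.89, 0.15, 0.00, 0.17)


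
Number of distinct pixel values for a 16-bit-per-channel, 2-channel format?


Total bits = 16 bits/channel × 2 channels = 32 bits
Distinct pixel values = 2^32
= 4,294,967,296 pixel values


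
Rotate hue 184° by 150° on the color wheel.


New hue = (H + rotation) mod 360
New hue = (184 + 150) mod 360
= 334 mod 360
= 334°


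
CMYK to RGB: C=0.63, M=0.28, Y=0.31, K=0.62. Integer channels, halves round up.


R = 255 × (1-C) × (1-K) = 255 × 0.37 × 0.38 = 35.853 → 36
G = 255 × (1-M) × (1-K) = 255 × 0.72 × 0.38 = 69.768 → 70
B = 255 × (1-Y) × (1-K) = 255 × 0.69 × 0.38 = 66.861 → 67
= RGB(36, 70, 67)


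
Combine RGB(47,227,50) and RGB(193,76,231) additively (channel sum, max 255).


Additive: each channel = min(255, C₁+C₂)
R: 47+193 = 240 → 240
G: 227+76 = 303 → 255
B: 50+231 = 281 → 255
= RGB(240, 255, 255)


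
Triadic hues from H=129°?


Triadic: equally spaced at 120° intervals
H1 = 129°
H2 = (129 + 120) mod 360 = 249°
H3 = (129 + 240) mod 360 = 9°
Triadic = 129°, 249°, 9°


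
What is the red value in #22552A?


Color: #22552A
R = 22 = 34
G = 55 = 85
B = 2A = 42
Red = 34


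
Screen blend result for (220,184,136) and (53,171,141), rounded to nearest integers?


Screen: C = 255 - (255-A)×(255-B)/255, rounded to nearest integer
R: 255 - (255-220)×(255-53)/255 = 255 - 7070/255 ≈ 255 - 27.725 = 227.275 → 227
G: 255 - (255-184)×(255-171)/255 = 255 - 5964/255 ≈ 255 - 23.388 = 231.612 → 232
B: 255 - (255-136)×(255-141)/255 = 255 - 13566/255 ≈ 255 - 53.200 = 201.800 → 202
= RGB(227, 232, 202)


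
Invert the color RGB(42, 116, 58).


Invert: (255-R, 255-G, 255-B)
R: 255-42 = 213
G: 255-116 = 139
B: 255-58 = 197
= RGB(213, 139, 197)


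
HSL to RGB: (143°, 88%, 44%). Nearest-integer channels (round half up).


H=143°, S=0.88, L=0.44
C = (1-|2L-1|)×S = (1-|-0.12|)×0.88 = 0.7744
H' = H/60 = 143/60 ≈ 2.3833; X = C×(1-|H' mod 2 - 1|) ≈ 0.2969
m = L - C/2 = 0.44 - 0.3872 = 0.0528
Sector ⌊H'⌋ = 2 → (R',G',B') = (0.0, 0.7744, ≈0.2969)
RGB = ((R'+m)×255, (G'+m)×255, (B'+m)×255) = (13.464, 210.936, 89.1616)
Round half up → RGB(13, 211, 89)


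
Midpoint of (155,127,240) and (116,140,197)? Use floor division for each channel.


Midpoint: each channel = ⌊(C₁+C₂)/2⌋
R: ⌊(155+116)/2⌋ = 135
G: ⌊(127+140)/2⌋ = 133
B: ⌊(240+197)/2⌋ = 218
= RGB(135, 133, 218)


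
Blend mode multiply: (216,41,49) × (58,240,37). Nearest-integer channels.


Multiply: C = A×B/255, rounded to nearest integer
R: 216×58/255 = 12528/255 ≈ 49.129 → 49
G: 41×240/255 = 9840/255 ≈ 38.588 → 39
B: 49×37/255 = 1813/255 ≈ 7.110 → 7
= RGB(49, 39, 7)


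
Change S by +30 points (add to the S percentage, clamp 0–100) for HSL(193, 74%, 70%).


Original S = 74%
Adjustment = +30 percentage points
New S = 74 + (30) = 104
Clamp to [0, 100] → 100
= HSL(193°, 100%, 70%)


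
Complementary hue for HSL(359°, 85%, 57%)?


Complement = opposite side of color wheel = hue + 180°
H' = (359 + 180) mod 360 = 179°
S and L unchanged.
= HSL(179°, 85%, 57%)


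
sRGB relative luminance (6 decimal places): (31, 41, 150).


Linearize each channel (sRGB transfer function): c = v/255; c_lin = c/12.92 if c ≤ 0.04045, else ((c+0.055)/1.055)^2.4
  R: 31/255 ≈ 0.121569 > 0.04045 → ((0.121569+0.055)/1.055)^2.4 ≈ 0.013702
  G: 41/255 ≈ 0.160784 > 0.04045 → ((0.160784+0.055)/1.055)^2.4 ≈ 0.022174
  B: 150/255 ≈ 0.588235 > 0.04045 → ((0.588235+0.055)/1.055)^2.4 ≈ 0.304987
R_lin = 0.013702, G_lin = 0.022174, B_lin = 0.304987
L = 0.2126×R + 0.7152×G + 0.0722×B
L = 0.2126×0.013702 + 0.7152×0.022174 + 0.0722×0.304987
L ≈ 0.040792


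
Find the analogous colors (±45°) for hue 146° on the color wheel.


Base hue: 146°
Left analog: (146 - 45) mod 360 = 101°
Right analog: (146 + 45) mod 360 = 191°
Analogous hues = 101° and 191°


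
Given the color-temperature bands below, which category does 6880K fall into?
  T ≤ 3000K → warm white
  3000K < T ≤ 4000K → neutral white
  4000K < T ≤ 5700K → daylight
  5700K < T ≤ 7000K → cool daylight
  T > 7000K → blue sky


Temperature: 6880K
5700K < 6880K ≤ 7000K → cool daylight
Classification: cool daylight


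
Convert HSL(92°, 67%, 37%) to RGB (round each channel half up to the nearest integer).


H=92°, S=0.67, L=0.37
C = (1-|2L-1|)×S = (1-|-0.26|)×0.67 = 0.4958
H' = H/60 = 92/60 ≈ 1.5333; X = C×(1-|H' mod 2 - 1|) ≈ 0.2314
m = L - C/2 = 0.37 - 0.2479 = 0.1221
Sector ⌊H'⌋ = 1 → (R',G',B') = (≈0.2314, 0.4958, 0.0)
RGB = ((R'+m)×255, (G'+m)×255, (B'+m)×255) = (90.1357, 157.5645, 31.1355)
Round half up → RGB(90, 158, 31)


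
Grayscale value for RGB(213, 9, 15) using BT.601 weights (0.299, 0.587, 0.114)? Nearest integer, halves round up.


Gray = 0.299×R + 0.587×G + 0.114×B
Gray = 0.299×213 + 0.587×9 + 0.114×15
Gray = 63.687 + 5.283 + 1.710
Gray = 70.680 → round half up → 71
Gray = 71


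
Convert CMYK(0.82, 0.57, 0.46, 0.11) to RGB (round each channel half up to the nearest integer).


R = 255 × (1-C) × (1-K) = 255 × 0.18 × 0.89 = 40.851 → 41
G = 255 × (1-M) × (1-K) = 255 × 0.43 × 0.89 = 97.5885 → 98
B = 255 × (1-Y) × (1-K) = 255 × 0.54 × 0.89 = 122.553 → 123
= RGB(41, 98, 123)


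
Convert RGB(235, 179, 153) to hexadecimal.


R = 235 → EB (hex)
G = 179 → B3 (hex)
B = 153 → 99 (hex)
Hex = #EBB399


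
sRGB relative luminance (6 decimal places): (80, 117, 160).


Linearize each channel (sRGB transfer function): c = v/255; c_lin = c/12.92 if c ≤ 0.04045, else ((c+0.055)/1.055)^2.4
  R: 80/255 ≈ 0.313725 > 0.04045 → ((0.313725+0.055)/1.055)^2.4 ≈ 0.080220
  G: 117/255 ≈ 0.458824 > 0.04045 → ((0.458824+0.055)/1.055)^2.4 ≈ 0.177888
  B: 160/255 ≈ 0.627451 > 0.04045 → ((0.627451+0.055)/1.055)^2.4 ≈ 0.351533
R_lin = 0.080220, G_lin = 0.177888, B_lin = 0.351533
L = 0.2126×R + 0.7152×G + 0.0722×B
L = 0.2126×0.080220 + 0.7152×0.177888 + 0.0722×0.351533
L ≈ 0.169661


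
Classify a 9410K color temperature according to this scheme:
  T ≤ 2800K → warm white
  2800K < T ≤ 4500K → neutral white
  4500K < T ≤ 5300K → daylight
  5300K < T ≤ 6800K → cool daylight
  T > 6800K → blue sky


Temperature: 9410K
9410K > 6800K → blue sky
Classification: blue sky


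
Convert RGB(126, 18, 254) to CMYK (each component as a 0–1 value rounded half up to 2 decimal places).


R'=126/255≈0.4941, G'=18/255≈0.0706, B'=254/255≈0.9961
K = 1 - max(R',G',B') = 1 - 254/255 = 1/255 = 0.00392… → 0.00
(1-R'-K)/(1-K) simplifies to (max-R)/max with max = 254:
C = (254-126)/254 = 128/254 = 0.50393… → 0.50
M = (254-18)/254 = 236/254 = 0.92913… → 0.93
Y = (254-254)/254 = 0/254 = 0 → 0.00
= CMYK(0.50, 0.93, 0.00, 0.00)


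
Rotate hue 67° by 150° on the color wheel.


New hue = (H + rotation) mod 360
New hue = (67 + 150) mod 360
= 217 mod 360
= 217°


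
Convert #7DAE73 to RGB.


7D → 125 (R)
AE → 174 (G)
73 → 115 (B)
= RGB(125, 174, 115)


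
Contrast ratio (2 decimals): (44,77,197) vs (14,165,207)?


Linearize each sRGB channel c=v/255: c/12.92 if c ≤ 0.04045 else ((c+0.055)/1.055)^2.4
L = 0.2126×R_lin + 0.7152×G_lin + 0.0722×B_lin
Color 1 (44,77,197):
  R=44: 44/255≈0.1725 > 0.04045 → ((0.1725+0.055)/1.055)^2.4 ≈ 0.02519
  G=77: 77/255≈0.3020 > 0.04045 → ((0.3020+0.055)/1.055)^2.4 ≈ 0.07421
  B=197: 197/255≈0.7725 > 0.04045 → ((0.7725+0.055)/1.055)^2.4 ≈ 0.55834
  L1 = 0.2126×0.02519 + 0.7152×0.07421 + 0.0722×0.55834 ≈ 0.09874
Color 2 (14,165,207):
  R=14: 14/255≈0.0549 > 0.04045 → ((0.0549+0.055)/1.055)^2.4 ≈ 0.00439
  G=165: 165/255≈0.6471 > 0.04045 → ((0.6471+0.055)/1.055)^2.4 ≈ 0.37626
  B=207: 207/255≈0.8118 > 0.04045 → ((0.8118+0.055)/1.055)^2.4 ≈ 0.62396
  L2 = 0.2126×0.00439 + 0.7152×0.37626 + 0.0722×0.62396 ≈ 0.31509
Lighter = 0.31509, Darker = 0.09874
Ratio = (L_lighter + 0.05) / (L_darker + 0.05)
Ratio = (0.31509 + 0.05) / (0.09874 + 0.05) = 0.36509 / 0.14874 ≈ 2.4545
Ratio ≈ 2.45:1


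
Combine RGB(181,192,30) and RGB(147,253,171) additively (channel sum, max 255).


Additive: each channel = min(255, C₁+C₂)
R: 181+147 = 328 → 255
G: 192+253 = 445 → 255
B: 30+171 = 201 → 201
= RGB(255, 255, 201)


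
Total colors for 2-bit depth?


Colors = 2^bits = 2^2
= 4 colors


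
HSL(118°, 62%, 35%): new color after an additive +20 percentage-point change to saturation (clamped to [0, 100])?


Original S = 62%
Adjustment = +20 percentage points
New S = 62 + (20) = 82
Clamp to [0, 100] → 82
= HSL(118°, 82%, 35%)


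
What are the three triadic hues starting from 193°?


Triadic: equally spaced at 120° intervals
H1 = 193°
H2 = (193 + 120) mod 360 = 313°
H3 = (193 + 240) mod 360 = 73°
Triadic = 193°, 313°, 73°


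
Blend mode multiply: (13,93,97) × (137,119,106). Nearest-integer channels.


Multiply: C = A×B/255, rounded to nearest integer
R: 13×137/255 = 1781/255 ≈ 6.984 → 7
G: 93×119/255 = 11067/255 ≈ 43.400 → 43
B: 97×106/255 = 10282/255 ≈ 40.322 → 40
= RGB(7, 43, 40)


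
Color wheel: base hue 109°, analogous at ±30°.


Base hue: 109°
Left analog: (109 - 30) mod 360 = 79°
Right analog: (109 + 30) mod 360 = 139°
Analogous hues = 79° and 139°


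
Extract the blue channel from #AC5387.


Color: #AC5387
R = AC = 172
G = 53 = 83
B = 87 = 135
Blue = 135


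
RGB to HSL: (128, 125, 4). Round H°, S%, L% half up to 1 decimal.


Normalize: R'=128/255≈0.5020, G'=125/255≈0.4902, B'=4/255≈0.0157
Max=128/255, Min=4/255, Δ=Max-Min=124/255
L = (Max+Min)/2 = (128+4)/510 = 132/510 = 0.25882… → L = 25.9%
L ≤ 0.5 → S = Δ/(Max+Min) = 124/(128+4) = 124/132 = 0.93939… → S = 93.9%
(the 1/255 factors cancel in S and H, so raw channel differences can be used)
Max is R' → H = 60 × (((G-B)/Δ) mod 6) = 60 × (((125-4)/124) mod 6)
  121/124 = 0.9758…
  H = 60 × 0.9758… = 58.548…° → H = 58.5°
= HSL(58.5°, 93.9%, 25.9%)


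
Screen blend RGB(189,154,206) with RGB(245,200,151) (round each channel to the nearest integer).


Screen: C = 255 - (255-A)×(255-B)/255, rounded to nearest integer
R: 255 - (255-189)×(255-245)/255 = 255 - 660/255 ≈ 255 - 2.588 = 252.412 → 252
G: 255 - (255-154)×(255-200)/255 = 255 - 5555/255 ≈ 255 - 21.784 = 233.216 → 233
B: 255 - (255-206)×(255-151)/255 = 255 - 5096/255 ≈ 255 - 19.984 = 235.016 → 235
= RGB(252, 233, 235)


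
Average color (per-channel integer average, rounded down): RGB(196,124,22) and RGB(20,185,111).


Midpoint: each channel = ⌊(C₁+C₂)/2⌋
R: ⌊(196+20)/2⌋ = 108
G: ⌊(124+185)/2⌋ = 154
B: ⌊(22+111)/2⌋ = 66
= RGB(108, 154, 66)


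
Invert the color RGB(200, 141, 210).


Invert: (255-R, 255-G, 255-B)
R: 255-200 = 55
G: 255-141 = 114
B: 255-210 = 45
= RGB(55, 114, 45)


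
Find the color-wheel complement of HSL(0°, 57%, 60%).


Complement = opposite side of color wheel = hue + 180°
H' = (0 + 180) mod 360 = 180°
S and L unchanged.
= HSL(180°, 57%, 60%)


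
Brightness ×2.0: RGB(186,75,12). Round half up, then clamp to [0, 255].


Multiply each channel by 2.0, round half up, clamp to [0, 255]
R: 186×2.0 = 372 → clamp → 255
G: 75×2.0 = 150
B: 12×2.0 = 24
= RGB(255, 150, 24)


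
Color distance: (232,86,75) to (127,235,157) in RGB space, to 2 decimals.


d = √[(R₁-R₂)² + (G₁-G₂)² + (B₁-B₂)²]
d = √[(232-127)² + (86-235)² + (75-157)²]
d = √[11025 + 22201 + 6724]
d = √39950
d ≈ 199.87


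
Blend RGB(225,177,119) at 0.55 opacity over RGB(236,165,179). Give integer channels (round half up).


C = α×F + (1-α)×B, with 1-α = 0.45
R: 0.55×225 + 0.45×236 = 123.75 + 106.20 = 229.95 → 230
G: 0.55×177 + 0.45×165 = 97.35 + 74.25 = 171.60 → 172
B: 0.55×119 + 0.45×179 = 65.45 + 80.55 = 146.00 → 146
= RGB(230, 172, 146)


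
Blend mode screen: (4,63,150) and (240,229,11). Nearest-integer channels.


Screen: C = 255 - (255-A)×(255-B)/255, rounded to nearest integer
R: 255 - (255-4)×(255-240)/255 = 255 - 3765/255 ≈ 255 - 14.765 = 240.235 → 240
G: 255 - (255-63)×(255-229)/255 = 255 - 4992/255 ≈ 255 - 19.576 = 235.424 → 235
B: 255 - (255-150)×(255-11)/255 = 255 - 25620/255 ≈ 255 - 100.471 = 154.529 → 155
= RGB(240, 235, 155)


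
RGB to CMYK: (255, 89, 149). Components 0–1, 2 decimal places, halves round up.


R'=255/255≈1.0000, G'=89/255≈0.3490, B'=149/255≈0.5843
K = 1 - max(R',G',B') = 1 - 255/255 = 0/255 = 0 → 0.00
(1-R'-K)/(1-K) simplifies to (max-R)/max with max = 255:
C = (255-255)/255 = 0/255 = 0 → 0.00
M = (255-89)/255 = 166/255 = 0.65098… → 0.65
Y = (255-149)/255 = 106/255 = 0.41568… → 0.42
= CMYK(0.00, 0.65, 0.42, 0.00)


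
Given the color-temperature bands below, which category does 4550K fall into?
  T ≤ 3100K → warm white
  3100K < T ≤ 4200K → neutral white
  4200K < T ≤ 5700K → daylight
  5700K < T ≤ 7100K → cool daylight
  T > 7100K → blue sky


Temperature: 4550K
4200K < 4550K ≤ 5700K → daylight
Classification: daylight


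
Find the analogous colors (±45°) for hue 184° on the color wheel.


Base hue: 184°
Left analog: (184 - 45) mod 360 = 139°
Right analog: (184 + 45) mod 360 = 229°
Analogous hues = 139° and 229°


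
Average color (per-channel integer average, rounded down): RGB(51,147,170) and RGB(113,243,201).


Midpoint: each channel = ⌊(C₁+C₂)/2⌋
R: ⌊(51+113)/2⌋ = 82
G: ⌊(147+243)/2⌋ = 195
B: ⌊(170+201)/2⌋ = 185
= RGB(82, 195, 185)


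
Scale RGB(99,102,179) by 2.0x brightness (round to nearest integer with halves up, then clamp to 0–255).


Multiply each channel by 2.0, round half up, clamp to [0, 255]
R: 99×2.0 = 198
G: 102×2.0 = 204
B: 179×2.0 = 358 → clamp → 255
= RGB(198, 204, 255)


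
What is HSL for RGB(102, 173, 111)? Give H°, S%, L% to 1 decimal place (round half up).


Normalize: R'=102/255≈0.4000, G'=173/255≈0.6784, B'=111/255≈0.4353
Max=173/255, Min=102/255, Δ=Max-Min=71/255
L = (Max+Min)/2 = (173+102)/510 = 275/510 = 0.53921… → L = 53.9%
L > 0.5 → S = Δ/(2-Max-Min) = 71/(510-173-102) = 71/235 = 0.30212… → S = 30.2%
(the 1/255 factors cancel in S and H, so raw channel differences can be used)
Max is G' → H = 60 × ((B-R)/Δ + 2) = 60 × ((111-102)/71 + 2)
  9/71 + 2 = 0.1267… + 2 = 2.1267…
  H = 60 × 2.1267… = 127.605…° → H = 127.6°
= HSL(127.6°, 30.2%, 53.9%)


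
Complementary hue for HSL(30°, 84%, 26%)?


Complement = opposite side of color wheel = hue + 180°
H' = (30 + 180) mod 360 = 210°
S and L unchanged.
= HSL(210°, 84%, 26%)


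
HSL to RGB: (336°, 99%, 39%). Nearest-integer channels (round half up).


H=336°, S=0.99, L=0.39
C = (1-|2L-1|)×S = (1-|-0.22|)×0.99 = 0.7722
H' = H/60 = 336/60 ≈ 5.6000; X = C×(1-|H' mod 2 - 1|) = 0.30888
m = L - C/2 = 0.39 - 0.3861 = 0.0039
Sector ⌊H'⌋ = 5 → (R',G',B') = (0.7722, 0.0, 0.30888)
RGB = ((R'+m)×255, (G'+m)×255, (B'+m)×255) = (197.9055, 0.9945, 79.7589)
Round half up → RGB(198, 1, 80)


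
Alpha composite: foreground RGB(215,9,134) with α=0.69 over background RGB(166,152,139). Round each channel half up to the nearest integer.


C = α×F + (1-α)×B, with 1-α = 0.31
R: 0.69×215 + 0.31×166 = 148.35 + 51.46 = 199.81 → 200
G: 0.69×9 + 0.31×152 = 6.21 + 47.12 = 53.33 → 53
B: 0.69×134 + 0.31×139 = 92.46 + 43.09 = 135.55 → 136
= RGB(200, 53, 136)


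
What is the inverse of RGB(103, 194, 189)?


Invert: (255-R, 255-G, 255-B)
R: 255-103 = 152
G: 255-194 = 61
B: 255-189 = 66
= RGB(152, 61, 66)


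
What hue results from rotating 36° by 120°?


New hue = (H + rotation) mod 360
New hue = (36 + 120) mod 360
= 156 mod 360
= 156°


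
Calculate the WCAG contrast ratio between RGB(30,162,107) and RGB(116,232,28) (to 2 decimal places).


Linearize each sRGB channel c=v/255: c/12.92 if c ≤ 0.04045 else ((c+0.055)/1.055)^2.4
L = 0.2126×R_lin + 0.7152×G_lin + 0.0722×B_lin
Color 1 (30,162,107):
  R=30: 30/255≈0.1176 > 0.04045 → ((0.1176+0.055)/1.055)^2.4 ≈ 0.01298
  G=162: 162/255≈0.6353 > 0.04045 → ((0.6353+0.055)/1.055)^2.4 ≈ 0.36131
  B=107: 107/255≈0.4196 > 0.04045 → ((0.4196+0.055)/1.055)^2.4 ≈ 0.14703
  L1 = 0.2126×0.01298 + 0.7152×0.36131 + 0.0722×0.14703 ≈ 0.27178
Color 2 (116,232,28):
  R=116: 116/255≈0.4549 > 0.04045 → ((0.4549+0.055)/1.055)^2.4 ≈ 0.17465
  G=232: 232/255≈0.9098 > 0.04045 → ((0.9098+0.055)/1.055)^2.4 ≈ 0.80695
  B=28: 28/255≈0.1098 > 0.04045 → ((0.1098+0.055)/1.055)^2.4 ≈ 0.01161
  L2 = 0.2126×0.17465 + 0.7152×0.80695 + 0.0722×0.01161 ≈ 0.61510
Lighter = 0.61510, Darker = 0.27178
Ratio = (L_lighter + 0.05) / (L_darker + 0.05)
Ratio = (0.61510 + 0.05) / (0.27178 + 0.05) = 0.66510 / 0.32178 ≈ 2.0669
Ratio ≈ 2.07:1


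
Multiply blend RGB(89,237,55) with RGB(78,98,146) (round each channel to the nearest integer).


Multiply: C = A×B/255, rounded to nearest integer
R: 89×78/255 = 6942/255 ≈ 27.224 → 27
G: 237×98/255 = 23226/255 ≈ 91.082 → 91
B: 55×146/255 = 8030/255 ≈ 31.490 → 31
= RGB(27, 91, 31)


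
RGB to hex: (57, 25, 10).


R = 57 → 39 (hex)
G = 25 → 19 (hex)
B = 10 → 0A (hex)
Hex = #39190A


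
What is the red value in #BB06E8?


Color: #BB06E8
R = BB = 187
G = 06 = 6
B = E8 = 232
Red = 187


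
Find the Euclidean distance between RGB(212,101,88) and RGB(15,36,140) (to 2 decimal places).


d = √[(R₁-R₂)² + (G₁-G₂)² + (B₁-B₂)²]
d = √[(212-15)² + (101-36)² + (88-140)²]
d = √[38809 + 4225 + 2704]
d = √45738
d ≈ 213.86


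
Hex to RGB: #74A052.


74 → 116 (R)
A0 → 160 (G)
52 → 82 (B)
= RGB(116, 160, 82)


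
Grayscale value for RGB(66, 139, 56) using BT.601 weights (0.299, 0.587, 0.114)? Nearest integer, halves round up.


Gray = 0.299×R + 0.587×G + 0.114×B
Gray = 0.299×66 + 0.587×139 + 0.114×56
Gray = 19.734 + 81.593 + 6.384
Gray = 107.711 → round half up → 108
Gray = 108


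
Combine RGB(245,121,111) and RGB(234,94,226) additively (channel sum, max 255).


Additive: each channel = min(255, C₁+C₂)
R: 245+234 = 479 → 255
G: 121+94 = 215 → 215
B: 111+226 = 337 → 255
= RGB(255, 215, 255)


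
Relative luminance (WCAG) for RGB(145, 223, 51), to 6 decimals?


Linearize each channel (sRGB transfer function): c = v/255; c_lin = c/12.92 if c ≤ 0.04045, else ((c+0.055)/1.055)^2.4
  R: 145/255 ≈ 0.568627 > 0.04045 → ((0.568627+0.055)/1.055)^2.4 ≈ 0.283149
  G: 223/255 ≈ 0.874510 > 0.04045 → ((0.874510+0.055)/1.055)^2.4 ≈ 0.737910
  B: 51/255 ≈ 0.200000 > 0.04045 → ((0.200000+0.055)/1.055)^2.4 ≈ 0.033105
R_lin = 0.283149, G_lin = 0.737910, B_lin = 0.033105
L = 0.2126×R + 0.7152×G + 0.0722×B
L = 0.2126×0.283149 + 0.7152×0.737910 + 0.0722×0.033105
L ≈ 0.590341


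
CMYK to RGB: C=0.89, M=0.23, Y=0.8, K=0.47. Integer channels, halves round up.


R = 255 × (1-C) × (1-K) = 255 × 0.11 × 0.53 = 14.8665 → 15
G = 255 × (1-M) × (1-K) = 255 × 0.77 × 0.53 = 104.0655 → 104
B = 255 × (1-Y) × (1-K) = 255 × 0.20 × 0.53 = 27.03 → 27
= RGB(15, 104, 27)


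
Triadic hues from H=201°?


Triadic: equally spaced at 120° intervals
H1 = 201°
H2 = (201 + 120) mod 360 = 321°
H3 = (201 + 240) mod 360 = 81°
Triadic = 201°, 321°, 81°


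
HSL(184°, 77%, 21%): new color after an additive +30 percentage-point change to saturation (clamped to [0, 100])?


Original S = 77%
Adjustment = +30 percentage points
New S = 77 + (30) = 107
Clamp to [0, 100] → 100
= HSL(184°, 100%, 21%)


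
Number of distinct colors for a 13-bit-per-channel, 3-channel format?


Total bits = 13 bits/channel × 3 channels = 39 bits
Distinct colors = 2^39
= 549,755,813,888 colors


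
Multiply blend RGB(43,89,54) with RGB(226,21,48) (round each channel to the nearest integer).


Multiply: C = A×B/255, rounded to nearest integer
R: 43×226/255 = 9718/255 ≈ 38.110 → 38
G: 89×21/255 = 1869/255 ≈ 7.329 → 7
B: 54×48/255 = 2592/255 ≈ 10.165 → 10
= RGB(38, 7, 10)


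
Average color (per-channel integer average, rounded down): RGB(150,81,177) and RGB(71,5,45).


Midpoint: each channel = ⌊(C₁+C₂)/2⌋
R: ⌊(150+71)/2⌋ = 110
G: ⌊(81+5)/2⌋ = 43
B: ⌊(177+45)/2⌋ = 111
= RGB(110, 43, 111)


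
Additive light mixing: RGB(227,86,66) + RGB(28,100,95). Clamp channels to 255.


Additive: each channel = min(255, C₁+C₂)
R: 227+28 = 255 → 255
G: 86+100 = 186 → 186
B: 66+95 = 161 → 161
= RGB(255, 186, 161)


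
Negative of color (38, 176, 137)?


Invert: (255-R, 255-G, 255-B)
R: 255-38 = 217
G: 255-176 = 79
B: 255-137 = 118
= RGB(217, 79, 118)


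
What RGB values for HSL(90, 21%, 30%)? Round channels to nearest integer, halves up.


H=90°, S=0.21, L=0.30
C = (1-|2L-1|)×S = (1-|-0.40|)×0.21 = 0.126
H' = H/60 = 90/60 ≈ 1.5000; X = C×(1-|H' mod 2 - 1|) = 0.063
m = L - C/2 = 0.30 - 0.063 = 0.237
Sector ⌊H'⌋ = 1 → (R',G',B') = (0.063, 0.126, 0.0)
RGB = ((R'+m)×255, (G'+m)×255, (B'+m)×255) = (76.5, 92.565, 60.435)
Round half up → RGB(77, 93, 60)


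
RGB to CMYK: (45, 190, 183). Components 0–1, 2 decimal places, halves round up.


R'=45/255≈0.1765, G'=190/255≈0.7451, B'=183/255≈0.7176
K = 1 - max(R',G',B') = 1 - 190/255 = 65/255 = 0.25490… → 0.25
(1-R'-K)/(1-K) simplifies to (max-R)/max with max = 190:
C = (190-45)/190 = 145/190 = 0.76315… → 0.76
M = (190-190)/190 = 0/190 = 0 → 0.00
Y = (190-183)/190 = 7/190 = 0.03684… → 0.04
= CMYK(0.76, 0.00, 0.04, 0.25)
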